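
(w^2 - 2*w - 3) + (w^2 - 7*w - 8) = 2*w^2 - 9*w - 11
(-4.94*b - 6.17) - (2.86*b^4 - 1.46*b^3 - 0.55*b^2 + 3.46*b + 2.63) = -2.86*b^4 + 1.46*b^3 + 0.55*b^2 - 8.4*b - 8.8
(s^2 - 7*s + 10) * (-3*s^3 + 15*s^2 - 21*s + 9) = -3*s^5 + 36*s^4 - 156*s^3 + 306*s^2 - 273*s + 90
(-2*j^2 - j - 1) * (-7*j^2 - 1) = 14*j^4 + 7*j^3 + 9*j^2 + j + 1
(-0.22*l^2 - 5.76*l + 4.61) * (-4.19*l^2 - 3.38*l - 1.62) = 0.9218*l^4 + 24.878*l^3 + 0.509299999999995*l^2 - 6.2506*l - 7.4682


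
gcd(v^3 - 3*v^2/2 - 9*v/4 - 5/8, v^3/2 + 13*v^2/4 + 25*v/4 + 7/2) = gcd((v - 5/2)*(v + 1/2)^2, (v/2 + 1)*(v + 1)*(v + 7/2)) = 1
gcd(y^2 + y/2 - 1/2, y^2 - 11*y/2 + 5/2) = y - 1/2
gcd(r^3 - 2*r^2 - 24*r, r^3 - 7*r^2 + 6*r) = r^2 - 6*r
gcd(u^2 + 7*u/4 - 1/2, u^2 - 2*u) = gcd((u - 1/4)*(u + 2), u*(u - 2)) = 1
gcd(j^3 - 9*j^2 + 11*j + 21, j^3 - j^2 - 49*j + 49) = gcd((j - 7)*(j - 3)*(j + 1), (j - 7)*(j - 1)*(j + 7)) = j - 7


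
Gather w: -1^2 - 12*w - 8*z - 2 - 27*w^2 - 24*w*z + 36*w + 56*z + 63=-27*w^2 + w*(24 - 24*z) + 48*z + 60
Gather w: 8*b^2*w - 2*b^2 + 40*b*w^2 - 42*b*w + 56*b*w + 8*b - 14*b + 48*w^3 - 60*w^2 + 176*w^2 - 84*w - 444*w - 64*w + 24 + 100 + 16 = -2*b^2 - 6*b + 48*w^3 + w^2*(40*b + 116) + w*(8*b^2 + 14*b - 592) + 140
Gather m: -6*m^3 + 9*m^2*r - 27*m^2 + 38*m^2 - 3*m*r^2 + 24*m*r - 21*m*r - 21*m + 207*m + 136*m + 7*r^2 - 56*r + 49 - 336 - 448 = -6*m^3 + m^2*(9*r + 11) + m*(-3*r^2 + 3*r + 322) + 7*r^2 - 56*r - 735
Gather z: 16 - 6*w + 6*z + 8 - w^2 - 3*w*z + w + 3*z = -w^2 - 5*w + z*(9 - 3*w) + 24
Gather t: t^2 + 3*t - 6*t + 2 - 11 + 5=t^2 - 3*t - 4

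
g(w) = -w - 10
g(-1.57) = -8.43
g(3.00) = -13.00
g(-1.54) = -8.46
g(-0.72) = -9.28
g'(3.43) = -1.00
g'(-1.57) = -1.00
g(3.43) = -13.43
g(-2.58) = -7.42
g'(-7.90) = -1.00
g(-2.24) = -7.76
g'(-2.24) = -1.00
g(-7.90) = -2.10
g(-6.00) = -4.00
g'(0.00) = -1.00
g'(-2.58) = -1.00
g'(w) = -1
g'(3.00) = -1.00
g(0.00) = -10.00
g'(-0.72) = -1.00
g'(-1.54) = -1.00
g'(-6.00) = -1.00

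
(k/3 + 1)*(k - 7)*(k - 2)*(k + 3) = k^4/3 - k^3 - 31*k^2/3 + k + 42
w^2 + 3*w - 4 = (w - 1)*(w + 4)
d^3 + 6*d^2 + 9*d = d*(d + 3)^2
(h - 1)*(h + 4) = h^2 + 3*h - 4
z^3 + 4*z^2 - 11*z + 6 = (z - 1)^2*(z + 6)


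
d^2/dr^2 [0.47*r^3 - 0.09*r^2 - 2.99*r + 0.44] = 2.82*r - 0.18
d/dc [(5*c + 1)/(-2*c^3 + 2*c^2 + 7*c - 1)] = 4*(5*c^3 - c^2 - c - 3)/(4*c^6 - 8*c^5 - 24*c^4 + 32*c^3 + 45*c^2 - 14*c + 1)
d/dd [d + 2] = 1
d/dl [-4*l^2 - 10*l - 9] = -8*l - 10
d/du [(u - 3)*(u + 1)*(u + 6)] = 3*u^2 + 8*u - 15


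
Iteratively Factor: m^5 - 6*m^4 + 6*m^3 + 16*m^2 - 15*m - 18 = (m - 2)*(m^4 - 4*m^3 - 2*m^2 + 12*m + 9) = (m - 3)*(m - 2)*(m^3 - m^2 - 5*m - 3) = (m - 3)^2*(m - 2)*(m^2 + 2*m + 1) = (m - 3)^2*(m - 2)*(m + 1)*(m + 1)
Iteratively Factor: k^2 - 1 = (k + 1)*(k - 1)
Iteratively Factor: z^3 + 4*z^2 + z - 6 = (z + 2)*(z^2 + 2*z - 3) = (z - 1)*(z + 2)*(z + 3)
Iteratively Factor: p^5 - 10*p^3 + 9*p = (p + 1)*(p^4 - p^3 - 9*p^2 + 9*p) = (p - 1)*(p + 1)*(p^3 - 9*p) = (p - 1)*(p + 1)*(p + 3)*(p^2 - 3*p) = p*(p - 1)*(p + 1)*(p + 3)*(p - 3)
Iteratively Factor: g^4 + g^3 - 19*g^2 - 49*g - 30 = (g + 2)*(g^3 - g^2 - 17*g - 15) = (g - 5)*(g + 2)*(g^2 + 4*g + 3) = (g - 5)*(g + 1)*(g + 2)*(g + 3)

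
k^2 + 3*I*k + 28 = (k - 4*I)*(k + 7*I)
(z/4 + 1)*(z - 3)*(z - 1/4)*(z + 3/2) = z^4/4 + 9*z^3/16 - 89*z^2/32 - 123*z/32 + 9/8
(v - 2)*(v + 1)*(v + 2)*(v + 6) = v^4 + 7*v^3 + 2*v^2 - 28*v - 24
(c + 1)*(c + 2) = c^2 + 3*c + 2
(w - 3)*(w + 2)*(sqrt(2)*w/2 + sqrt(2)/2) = sqrt(2)*w^3/2 - 7*sqrt(2)*w/2 - 3*sqrt(2)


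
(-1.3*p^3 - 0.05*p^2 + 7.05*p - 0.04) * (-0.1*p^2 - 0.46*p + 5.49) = 0.13*p^5 + 0.603*p^4 - 7.819*p^3 - 3.5135*p^2 + 38.7229*p - 0.2196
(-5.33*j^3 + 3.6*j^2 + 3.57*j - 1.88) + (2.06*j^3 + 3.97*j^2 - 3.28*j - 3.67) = -3.27*j^3 + 7.57*j^2 + 0.29*j - 5.55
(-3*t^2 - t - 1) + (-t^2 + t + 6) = 5 - 4*t^2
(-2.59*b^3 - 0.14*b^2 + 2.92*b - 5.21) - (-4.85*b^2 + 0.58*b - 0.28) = -2.59*b^3 + 4.71*b^2 + 2.34*b - 4.93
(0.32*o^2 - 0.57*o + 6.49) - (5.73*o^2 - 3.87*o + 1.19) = -5.41*o^2 + 3.3*o + 5.3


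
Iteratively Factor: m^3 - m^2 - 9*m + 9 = (m - 3)*(m^2 + 2*m - 3) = (m - 3)*(m + 3)*(m - 1)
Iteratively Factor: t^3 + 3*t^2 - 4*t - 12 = (t - 2)*(t^2 + 5*t + 6) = (t - 2)*(t + 3)*(t + 2)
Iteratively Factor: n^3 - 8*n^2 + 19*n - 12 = (n - 4)*(n^2 - 4*n + 3) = (n - 4)*(n - 1)*(n - 3)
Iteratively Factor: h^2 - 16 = (h + 4)*(h - 4)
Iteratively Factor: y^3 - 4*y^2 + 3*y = (y - 3)*(y^2 - y) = y*(y - 3)*(y - 1)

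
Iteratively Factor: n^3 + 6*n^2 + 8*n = (n + 2)*(n^2 + 4*n) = n*(n + 2)*(n + 4)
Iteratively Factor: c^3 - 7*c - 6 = (c + 2)*(c^2 - 2*c - 3) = (c + 1)*(c + 2)*(c - 3)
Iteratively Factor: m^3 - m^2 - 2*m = (m)*(m^2 - m - 2) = m*(m - 2)*(m + 1)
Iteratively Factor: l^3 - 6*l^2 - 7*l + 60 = (l + 3)*(l^2 - 9*l + 20) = (l - 4)*(l + 3)*(l - 5)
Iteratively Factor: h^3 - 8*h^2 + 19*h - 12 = (h - 1)*(h^2 - 7*h + 12) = (h - 4)*(h - 1)*(h - 3)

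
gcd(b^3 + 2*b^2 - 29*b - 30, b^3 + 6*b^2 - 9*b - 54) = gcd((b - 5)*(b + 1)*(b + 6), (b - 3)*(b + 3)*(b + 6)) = b + 6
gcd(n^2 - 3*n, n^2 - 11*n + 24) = n - 3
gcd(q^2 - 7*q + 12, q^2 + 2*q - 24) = q - 4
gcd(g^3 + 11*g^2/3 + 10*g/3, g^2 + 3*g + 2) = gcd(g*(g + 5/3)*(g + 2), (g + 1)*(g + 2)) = g + 2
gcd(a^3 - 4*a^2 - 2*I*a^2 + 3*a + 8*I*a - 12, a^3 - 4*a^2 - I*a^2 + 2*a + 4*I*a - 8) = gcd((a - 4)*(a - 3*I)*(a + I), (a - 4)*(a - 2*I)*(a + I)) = a^2 + a*(-4 + I) - 4*I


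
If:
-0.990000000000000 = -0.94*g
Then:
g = 1.05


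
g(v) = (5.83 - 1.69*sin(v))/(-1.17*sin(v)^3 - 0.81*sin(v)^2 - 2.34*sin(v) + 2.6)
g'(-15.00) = -0.55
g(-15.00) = 1.69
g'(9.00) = -7.32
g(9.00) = 3.62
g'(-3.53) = -6.04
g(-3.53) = 3.38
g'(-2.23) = -0.47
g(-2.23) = 1.58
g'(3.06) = -1.75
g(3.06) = 2.37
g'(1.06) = 20.64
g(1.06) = -5.22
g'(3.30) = -0.93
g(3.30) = 2.06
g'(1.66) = -1.05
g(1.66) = -2.45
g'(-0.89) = 0.48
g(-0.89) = 1.60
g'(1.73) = -2.00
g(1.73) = -2.56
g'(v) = (5.83 - 1.69*sin(v))*(3.51*sin(v)^2*cos(v) + 1.62*sin(v)*cos(v) + 2.34*cos(v))/(-1.17*sin(v)^3 - 0.81*sin(v)^2 - 2.34*sin(v) + 2.6)^2 - 1.69*cos(v)/(-1.17*sin(v)^3 - 0.81*sin(v)^2 - 2.34*sin(v) + 2.6)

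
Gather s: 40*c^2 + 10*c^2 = 50*c^2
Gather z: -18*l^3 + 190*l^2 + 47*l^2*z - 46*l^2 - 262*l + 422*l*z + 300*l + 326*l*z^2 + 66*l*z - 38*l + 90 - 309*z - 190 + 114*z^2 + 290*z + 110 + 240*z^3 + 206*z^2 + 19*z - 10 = -18*l^3 + 144*l^2 + 240*z^3 + z^2*(326*l + 320) + z*(47*l^2 + 488*l)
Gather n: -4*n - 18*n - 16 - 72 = -22*n - 88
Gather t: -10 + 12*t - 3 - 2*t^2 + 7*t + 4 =-2*t^2 + 19*t - 9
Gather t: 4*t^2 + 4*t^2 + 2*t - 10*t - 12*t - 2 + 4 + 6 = 8*t^2 - 20*t + 8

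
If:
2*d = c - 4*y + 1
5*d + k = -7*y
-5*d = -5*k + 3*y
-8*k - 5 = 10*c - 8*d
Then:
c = -91/146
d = -95/292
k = -25/146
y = 75/292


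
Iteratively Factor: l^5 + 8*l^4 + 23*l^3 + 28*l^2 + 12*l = (l)*(l^4 + 8*l^3 + 23*l^2 + 28*l + 12) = l*(l + 3)*(l^3 + 5*l^2 + 8*l + 4) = l*(l + 1)*(l + 3)*(l^2 + 4*l + 4) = l*(l + 1)*(l + 2)*(l + 3)*(l + 2)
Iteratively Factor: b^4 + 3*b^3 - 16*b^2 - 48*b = (b + 3)*(b^3 - 16*b) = b*(b + 3)*(b^2 - 16) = b*(b + 3)*(b + 4)*(b - 4)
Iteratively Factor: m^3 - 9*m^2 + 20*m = (m - 5)*(m^2 - 4*m) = (m - 5)*(m - 4)*(m)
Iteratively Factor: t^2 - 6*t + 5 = (t - 5)*(t - 1)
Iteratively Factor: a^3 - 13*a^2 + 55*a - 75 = (a - 3)*(a^2 - 10*a + 25) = (a - 5)*(a - 3)*(a - 5)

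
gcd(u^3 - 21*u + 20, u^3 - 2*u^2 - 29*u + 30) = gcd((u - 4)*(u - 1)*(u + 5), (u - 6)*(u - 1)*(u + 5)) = u^2 + 4*u - 5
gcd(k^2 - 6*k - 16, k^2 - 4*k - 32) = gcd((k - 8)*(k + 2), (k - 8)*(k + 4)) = k - 8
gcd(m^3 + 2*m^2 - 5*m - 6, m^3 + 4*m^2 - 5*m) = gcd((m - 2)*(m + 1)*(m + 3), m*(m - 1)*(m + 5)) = 1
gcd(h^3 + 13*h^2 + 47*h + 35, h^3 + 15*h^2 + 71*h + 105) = h^2 + 12*h + 35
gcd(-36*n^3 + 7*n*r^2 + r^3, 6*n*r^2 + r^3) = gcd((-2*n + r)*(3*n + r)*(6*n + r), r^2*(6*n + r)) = 6*n + r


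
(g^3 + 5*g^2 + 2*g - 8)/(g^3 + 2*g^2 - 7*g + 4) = (g + 2)/(g - 1)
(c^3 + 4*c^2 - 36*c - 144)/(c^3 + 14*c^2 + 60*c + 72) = (c^2 - 2*c - 24)/(c^2 + 8*c + 12)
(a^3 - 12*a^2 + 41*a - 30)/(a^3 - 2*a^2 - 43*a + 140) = (a^2 - 7*a + 6)/(a^2 + 3*a - 28)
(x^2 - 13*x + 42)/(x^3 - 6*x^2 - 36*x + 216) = (x - 7)/(x^2 - 36)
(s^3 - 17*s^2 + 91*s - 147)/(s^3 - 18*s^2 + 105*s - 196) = (s - 3)/(s - 4)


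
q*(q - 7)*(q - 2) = q^3 - 9*q^2 + 14*q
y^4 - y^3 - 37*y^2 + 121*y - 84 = (y - 4)*(y - 3)*(y - 1)*(y + 7)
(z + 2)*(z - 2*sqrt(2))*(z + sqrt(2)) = z^3 - sqrt(2)*z^2 + 2*z^2 - 4*z - 2*sqrt(2)*z - 8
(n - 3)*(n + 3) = n^2 - 9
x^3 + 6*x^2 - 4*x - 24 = (x - 2)*(x + 2)*(x + 6)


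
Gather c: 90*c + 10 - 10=90*c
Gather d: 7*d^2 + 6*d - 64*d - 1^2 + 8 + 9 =7*d^2 - 58*d + 16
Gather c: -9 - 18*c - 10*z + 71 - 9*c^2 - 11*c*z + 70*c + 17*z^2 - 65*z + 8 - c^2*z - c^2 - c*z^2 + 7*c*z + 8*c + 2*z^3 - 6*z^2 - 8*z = c^2*(-z - 10) + c*(-z^2 - 4*z + 60) + 2*z^3 + 11*z^2 - 83*z + 70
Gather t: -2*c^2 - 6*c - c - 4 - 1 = -2*c^2 - 7*c - 5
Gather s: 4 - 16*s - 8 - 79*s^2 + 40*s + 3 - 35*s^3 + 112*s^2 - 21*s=-35*s^3 + 33*s^2 + 3*s - 1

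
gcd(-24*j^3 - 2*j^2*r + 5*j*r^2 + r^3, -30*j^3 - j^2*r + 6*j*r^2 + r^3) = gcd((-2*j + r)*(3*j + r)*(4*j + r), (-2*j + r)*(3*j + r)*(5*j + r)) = -6*j^2 + j*r + r^2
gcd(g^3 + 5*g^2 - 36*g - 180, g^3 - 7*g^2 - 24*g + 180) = g^2 - g - 30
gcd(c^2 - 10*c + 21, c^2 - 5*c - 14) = c - 7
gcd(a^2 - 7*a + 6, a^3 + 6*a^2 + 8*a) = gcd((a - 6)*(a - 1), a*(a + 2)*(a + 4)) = 1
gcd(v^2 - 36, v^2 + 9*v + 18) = v + 6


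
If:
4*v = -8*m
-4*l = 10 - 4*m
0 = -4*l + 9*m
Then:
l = -9/2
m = -2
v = 4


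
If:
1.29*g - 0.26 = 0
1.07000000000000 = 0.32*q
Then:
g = 0.20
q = 3.34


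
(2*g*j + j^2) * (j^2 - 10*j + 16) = 2*g*j^3 - 20*g*j^2 + 32*g*j + j^4 - 10*j^3 + 16*j^2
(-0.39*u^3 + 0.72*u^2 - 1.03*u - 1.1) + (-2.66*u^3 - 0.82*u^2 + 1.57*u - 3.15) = -3.05*u^3 - 0.1*u^2 + 0.54*u - 4.25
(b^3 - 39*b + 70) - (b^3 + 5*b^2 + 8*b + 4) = -5*b^2 - 47*b + 66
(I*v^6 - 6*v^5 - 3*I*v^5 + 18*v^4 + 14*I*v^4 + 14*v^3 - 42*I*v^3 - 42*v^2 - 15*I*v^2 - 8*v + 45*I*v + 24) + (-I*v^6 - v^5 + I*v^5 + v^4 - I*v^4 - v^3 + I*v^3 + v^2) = -7*v^5 - 2*I*v^5 + 19*v^4 + 13*I*v^4 + 13*v^3 - 41*I*v^3 - 41*v^2 - 15*I*v^2 - 8*v + 45*I*v + 24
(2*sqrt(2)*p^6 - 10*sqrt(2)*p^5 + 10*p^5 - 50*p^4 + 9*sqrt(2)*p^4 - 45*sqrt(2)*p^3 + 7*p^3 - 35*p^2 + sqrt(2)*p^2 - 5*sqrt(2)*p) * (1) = 2*sqrt(2)*p^6 - 10*sqrt(2)*p^5 + 10*p^5 - 50*p^4 + 9*sqrt(2)*p^4 - 45*sqrt(2)*p^3 + 7*p^3 - 35*p^2 + sqrt(2)*p^2 - 5*sqrt(2)*p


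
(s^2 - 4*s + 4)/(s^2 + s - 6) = (s - 2)/(s + 3)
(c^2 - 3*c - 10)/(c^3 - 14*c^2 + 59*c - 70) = (c + 2)/(c^2 - 9*c + 14)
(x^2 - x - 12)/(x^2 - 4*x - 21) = (x - 4)/(x - 7)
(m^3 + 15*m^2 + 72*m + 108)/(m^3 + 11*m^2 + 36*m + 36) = (m + 6)/(m + 2)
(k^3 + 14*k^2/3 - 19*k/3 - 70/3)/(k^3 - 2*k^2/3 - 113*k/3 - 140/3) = (3*k^2 - k - 14)/(3*k^2 - 17*k - 28)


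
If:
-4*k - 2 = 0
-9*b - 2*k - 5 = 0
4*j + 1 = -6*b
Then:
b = -4/9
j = 5/12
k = -1/2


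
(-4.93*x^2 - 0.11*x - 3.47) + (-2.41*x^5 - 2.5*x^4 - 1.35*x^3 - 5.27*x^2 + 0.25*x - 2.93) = -2.41*x^5 - 2.5*x^4 - 1.35*x^3 - 10.2*x^2 + 0.14*x - 6.4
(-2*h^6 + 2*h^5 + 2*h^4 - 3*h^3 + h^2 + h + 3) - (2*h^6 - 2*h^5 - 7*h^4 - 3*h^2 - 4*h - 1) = -4*h^6 + 4*h^5 + 9*h^4 - 3*h^3 + 4*h^2 + 5*h + 4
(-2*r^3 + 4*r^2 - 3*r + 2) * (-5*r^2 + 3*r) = 10*r^5 - 26*r^4 + 27*r^3 - 19*r^2 + 6*r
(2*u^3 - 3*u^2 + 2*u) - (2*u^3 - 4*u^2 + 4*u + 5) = u^2 - 2*u - 5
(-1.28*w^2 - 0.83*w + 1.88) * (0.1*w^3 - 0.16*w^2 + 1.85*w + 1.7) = -0.128*w^5 + 0.1218*w^4 - 2.0472*w^3 - 4.0123*w^2 + 2.067*w + 3.196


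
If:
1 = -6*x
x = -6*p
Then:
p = 1/36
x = -1/6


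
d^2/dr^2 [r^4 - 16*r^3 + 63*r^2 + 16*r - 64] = 12*r^2 - 96*r + 126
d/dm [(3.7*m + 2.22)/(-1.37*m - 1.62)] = (-4.045062*m - 4.783212)/(1.37*m + 1.62)^3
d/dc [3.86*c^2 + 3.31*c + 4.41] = 7.72*c + 3.31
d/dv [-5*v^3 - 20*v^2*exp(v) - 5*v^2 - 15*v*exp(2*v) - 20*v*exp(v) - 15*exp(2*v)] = -20*v^2*exp(v) - 15*v^2 - 30*v*exp(2*v) - 60*v*exp(v) - 10*v - 45*exp(2*v) - 20*exp(v)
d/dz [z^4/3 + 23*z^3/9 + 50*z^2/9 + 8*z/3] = 4*z^3/3 + 23*z^2/3 + 100*z/9 + 8/3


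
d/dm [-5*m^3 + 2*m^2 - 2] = m*(4 - 15*m)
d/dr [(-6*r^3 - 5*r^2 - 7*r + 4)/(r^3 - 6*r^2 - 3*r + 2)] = (41*r^4 + 50*r^3 - 75*r^2 + 28*r - 2)/(r^6 - 12*r^5 + 30*r^4 + 40*r^3 - 15*r^2 - 12*r + 4)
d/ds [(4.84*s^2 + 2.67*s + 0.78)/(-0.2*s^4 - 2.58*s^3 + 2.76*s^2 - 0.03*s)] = (1.936*s^5 + 14.0892*s^4 + 14.4012*s^3 - 1.4772*s^2 - 4.3056*s + 0.0234)/(s^2*(0.04*s^6 + 1.032*s^5 + 5.5524*s^4 - 14.2296*s^3 + 7.7724*s^2 - 0.1656*s + 0.0009))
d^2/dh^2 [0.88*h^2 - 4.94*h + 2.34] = 1.76000000000000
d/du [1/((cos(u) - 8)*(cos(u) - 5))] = (2*cos(u) - 13)*sin(u)/((cos(u) - 8)^2*(cos(u) - 5)^2)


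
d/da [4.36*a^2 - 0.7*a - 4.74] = 8.72*a - 0.7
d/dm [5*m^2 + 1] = 10*m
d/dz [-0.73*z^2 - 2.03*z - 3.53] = -1.46*z - 2.03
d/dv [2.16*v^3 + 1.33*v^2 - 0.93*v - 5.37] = 6.48*v^2 + 2.66*v - 0.93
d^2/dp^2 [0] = 0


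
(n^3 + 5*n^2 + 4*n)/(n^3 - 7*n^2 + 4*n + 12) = n*(n + 4)/(n^2 - 8*n + 12)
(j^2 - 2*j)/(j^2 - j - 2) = j/(j + 1)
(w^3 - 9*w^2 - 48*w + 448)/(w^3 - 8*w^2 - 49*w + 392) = (w - 8)/(w - 7)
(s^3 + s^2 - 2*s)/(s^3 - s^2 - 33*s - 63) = s*(-s^2 - s + 2)/(-s^3 + s^2 + 33*s + 63)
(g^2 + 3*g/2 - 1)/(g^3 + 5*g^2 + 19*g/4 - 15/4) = 2*(g + 2)/(2*g^2 + 11*g + 15)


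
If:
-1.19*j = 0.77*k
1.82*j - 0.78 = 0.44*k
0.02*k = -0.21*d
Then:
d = 0.05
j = 0.31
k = -0.48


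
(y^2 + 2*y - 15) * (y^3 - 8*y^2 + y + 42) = y^5 - 6*y^4 - 30*y^3 + 164*y^2 + 69*y - 630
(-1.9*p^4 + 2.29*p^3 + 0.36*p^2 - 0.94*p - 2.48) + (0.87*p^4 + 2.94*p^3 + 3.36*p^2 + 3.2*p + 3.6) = -1.03*p^4 + 5.23*p^3 + 3.72*p^2 + 2.26*p + 1.12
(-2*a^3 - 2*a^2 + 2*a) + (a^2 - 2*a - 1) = -2*a^3 - a^2 - 1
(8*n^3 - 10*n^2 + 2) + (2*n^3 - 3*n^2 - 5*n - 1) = 10*n^3 - 13*n^2 - 5*n + 1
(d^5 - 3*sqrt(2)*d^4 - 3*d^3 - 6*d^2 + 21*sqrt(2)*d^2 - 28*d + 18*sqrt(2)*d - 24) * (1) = d^5 - 3*sqrt(2)*d^4 - 3*d^3 - 6*d^2 + 21*sqrt(2)*d^2 - 28*d + 18*sqrt(2)*d - 24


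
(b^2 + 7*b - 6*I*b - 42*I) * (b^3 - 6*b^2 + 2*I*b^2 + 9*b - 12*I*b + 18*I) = b^5 + b^4 - 4*I*b^4 - 21*b^3 - 4*I*b^3 + 75*b^2 + 132*I*b^2 - 396*b - 252*I*b + 756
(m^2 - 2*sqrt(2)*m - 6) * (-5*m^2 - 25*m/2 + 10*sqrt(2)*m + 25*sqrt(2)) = -5*m^4 - 25*m^3/2 + 20*sqrt(2)*m^3 - 10*m^2 + 50*sqrt(2)*m^2 - 60*sqrt(2)*m - 25*m - 150*sqrt(2)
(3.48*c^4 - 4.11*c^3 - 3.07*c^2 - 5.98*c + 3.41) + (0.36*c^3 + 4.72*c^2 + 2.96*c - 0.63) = 3.48*c^4 - 3.75*c^3 + 1.65*c^2 - 3.02*c + 2.78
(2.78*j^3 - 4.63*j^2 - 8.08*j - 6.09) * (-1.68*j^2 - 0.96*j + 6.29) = -4.6704*j^5 + 5.1096*j^4 + 35.5054*j^3 - 11.1347*j^2 - 44.9768*j - 38.3061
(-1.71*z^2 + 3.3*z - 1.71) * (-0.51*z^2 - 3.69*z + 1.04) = 0.8721*z^4 + 4.6269*z^3 - 13.0833*z^2 + 9.7419*z - 1.7784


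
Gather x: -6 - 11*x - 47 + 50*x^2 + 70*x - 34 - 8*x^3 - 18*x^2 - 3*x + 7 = -8*x^3 + 32*x^2 + 56*x - 80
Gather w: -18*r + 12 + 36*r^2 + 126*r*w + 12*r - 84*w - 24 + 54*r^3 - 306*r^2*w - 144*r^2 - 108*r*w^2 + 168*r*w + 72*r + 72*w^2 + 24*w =54*r^3 - 108*r^2 + 66*r + w^2*(72 - 108*r) + w*(-306*r^2 + 294*r - 60) - 12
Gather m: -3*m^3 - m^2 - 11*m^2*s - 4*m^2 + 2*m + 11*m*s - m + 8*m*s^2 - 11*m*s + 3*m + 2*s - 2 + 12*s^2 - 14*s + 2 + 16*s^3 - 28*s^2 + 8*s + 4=-3*m^3 + m^2*(-11*s - 5) + m*(8*s^2 + 4) + 16*s^3 - 16*s^2 - 4*s + 4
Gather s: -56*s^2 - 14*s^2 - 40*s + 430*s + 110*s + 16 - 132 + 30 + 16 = -70*s^2 + 500*s - 70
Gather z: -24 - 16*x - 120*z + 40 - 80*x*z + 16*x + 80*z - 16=z*(-80*x - 40)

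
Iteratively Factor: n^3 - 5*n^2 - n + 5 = (n - 1)*(n^2 - 4*n - 5) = (n - 5)*(n - 1)*(n + 1)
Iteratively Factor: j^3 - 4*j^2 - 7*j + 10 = (j - 1)*(j^2 - 3*j - 10) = (j - 5)*(j - 1)*(j + 2)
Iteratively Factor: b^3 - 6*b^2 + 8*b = (b)*(b^2 - 6*b + 8) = b*(b - 4)*(b - 2)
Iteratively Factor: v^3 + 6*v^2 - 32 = (v + 4)*(v^2 + 2*v - 8) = (v - 2)*(v + 4)*(v + 4)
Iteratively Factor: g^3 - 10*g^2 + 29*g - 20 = (g - 1)*(g^2 - 9*g + 20) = (g - 4)*(g - 1)*(g - 5)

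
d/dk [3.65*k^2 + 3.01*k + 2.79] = 7.3*k + 3.01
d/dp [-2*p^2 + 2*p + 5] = 2 - 4*p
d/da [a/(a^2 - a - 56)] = (a^2 - a*(2*a - 1) - a - 56)/(-a^2 + a + 56)^2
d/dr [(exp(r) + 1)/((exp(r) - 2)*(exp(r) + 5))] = (-exp(2*r) - 2*exp(r) - 13)*exp(r)/(exp(4*r) + 6*exp(3*r) - 11*exp(2*r) - 60*exp(r) + 100)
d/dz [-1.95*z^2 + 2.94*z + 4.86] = 2.94 - 3.9*z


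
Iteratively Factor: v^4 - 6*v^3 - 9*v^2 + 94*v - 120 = (v - 5)*(v^3 - v^2 - 14*v + 24) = (v - 5)*(v - 2)*(v^2 + v - 12) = (v - 5)*(v - 3)*(v - 2)*(v + 4)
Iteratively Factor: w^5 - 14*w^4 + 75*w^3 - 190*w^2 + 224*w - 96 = (w - 3)*(w^4 - 11*w^3 + 42*w^2 - 64*w + 32) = (w - 4)*(w - 3)*(w^3 - 7*w^2 + 14*w - 8) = (w - 4)^2*(w - 3)*(w^2 - 3*w + 2) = (w - 4)^2*(w - 3)*(w - 1)*(w - 2)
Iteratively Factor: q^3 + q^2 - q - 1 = (q + 1)*(q^2 - 1) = (q + 1)^2*(q - 1)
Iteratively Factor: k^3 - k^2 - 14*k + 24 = (k + 4)*(k^2 - 5*k + 6) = (k - 3)*(k + 4)*(k - 2)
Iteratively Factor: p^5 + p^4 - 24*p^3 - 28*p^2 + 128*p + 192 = (p - 4)*(p^4 + 5*p^3 - 4*p^2 - 44*p - 48) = (p - 4)*(p + 2)*(p^3 + 3*p^2 - 10*p - 24) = (p - 4)*(p - 3)*(p + 2)*(p^2 + 6*p + 8) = (p - 4)*(p - 3)*(p + 2)*(p + 4)*(p + 2)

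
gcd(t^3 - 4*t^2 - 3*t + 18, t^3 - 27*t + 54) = t^2 - 6*t + 9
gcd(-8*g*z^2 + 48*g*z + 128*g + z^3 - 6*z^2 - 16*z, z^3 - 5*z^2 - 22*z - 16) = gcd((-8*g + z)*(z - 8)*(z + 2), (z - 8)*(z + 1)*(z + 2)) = z^2 - 6*z - 16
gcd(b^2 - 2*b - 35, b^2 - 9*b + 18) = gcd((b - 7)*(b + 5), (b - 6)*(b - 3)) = 1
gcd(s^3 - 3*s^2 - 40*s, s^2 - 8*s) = s^2 - 8*s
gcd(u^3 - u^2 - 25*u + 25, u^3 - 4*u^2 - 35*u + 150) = u - 5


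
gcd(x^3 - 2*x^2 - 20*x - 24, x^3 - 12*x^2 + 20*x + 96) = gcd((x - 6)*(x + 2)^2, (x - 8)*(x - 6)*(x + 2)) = x^2 - 4*x - 12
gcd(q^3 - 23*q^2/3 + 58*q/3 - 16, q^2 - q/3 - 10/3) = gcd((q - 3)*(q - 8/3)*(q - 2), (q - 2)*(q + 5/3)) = q - 2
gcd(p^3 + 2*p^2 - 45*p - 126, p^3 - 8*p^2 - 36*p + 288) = p + 6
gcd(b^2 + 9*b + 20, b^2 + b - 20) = b + 5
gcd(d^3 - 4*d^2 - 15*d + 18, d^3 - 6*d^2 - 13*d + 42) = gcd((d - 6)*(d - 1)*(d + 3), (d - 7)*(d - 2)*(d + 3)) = d + 3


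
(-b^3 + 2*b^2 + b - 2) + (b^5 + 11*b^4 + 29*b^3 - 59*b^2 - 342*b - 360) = b^5 + 11*b^4 + 28*b^3 - 57*b^2 - 341*b - 362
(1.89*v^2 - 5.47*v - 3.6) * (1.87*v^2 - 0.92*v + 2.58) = 3.5343*v^4 - 11.9677*v^3 + 3.1766*v^2 - 10.8006*v - 9.288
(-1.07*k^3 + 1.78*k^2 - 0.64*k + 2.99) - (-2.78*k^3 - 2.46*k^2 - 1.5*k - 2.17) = 1.71*k^3 + 4.24*k^2 + 0.86*k + 5.16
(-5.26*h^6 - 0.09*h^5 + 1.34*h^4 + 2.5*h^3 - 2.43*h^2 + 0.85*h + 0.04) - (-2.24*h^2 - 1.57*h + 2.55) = -5.26*h^6 - 0.09*h^5 + 1.34*h^4 + 2.5*h^3 - 0.19*h^2 + 2.42*h - 2.51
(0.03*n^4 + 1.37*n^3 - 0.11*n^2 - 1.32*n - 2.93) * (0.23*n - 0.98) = 0.0069*n^5 + 0.2857*n^4 - 1.3679*n^3 - 0.1958*n^2 + 0.6197*n + 2.8714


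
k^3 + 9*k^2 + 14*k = k*(k + 2)*(k + 7)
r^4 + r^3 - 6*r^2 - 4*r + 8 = (r - 2)*(r - 1)*(r + 2)^2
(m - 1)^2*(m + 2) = m^3 - 3*m + 2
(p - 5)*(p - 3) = p^2 - 8*p + 15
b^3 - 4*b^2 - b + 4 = (b - 4)*(b - 1)*(b + 1)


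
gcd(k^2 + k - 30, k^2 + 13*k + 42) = k + 6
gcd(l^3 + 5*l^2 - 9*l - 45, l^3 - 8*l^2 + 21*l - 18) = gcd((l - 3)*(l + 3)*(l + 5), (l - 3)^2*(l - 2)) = l - 3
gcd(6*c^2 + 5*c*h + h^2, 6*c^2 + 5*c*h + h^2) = 6*c^2 + 5*c*h + h^2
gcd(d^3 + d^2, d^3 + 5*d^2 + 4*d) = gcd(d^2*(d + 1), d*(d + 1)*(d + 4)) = d^2 + d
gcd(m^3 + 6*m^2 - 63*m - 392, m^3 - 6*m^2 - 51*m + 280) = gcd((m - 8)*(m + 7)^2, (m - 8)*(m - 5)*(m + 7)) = m^2 - m - 56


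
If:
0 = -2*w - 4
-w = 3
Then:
No Solution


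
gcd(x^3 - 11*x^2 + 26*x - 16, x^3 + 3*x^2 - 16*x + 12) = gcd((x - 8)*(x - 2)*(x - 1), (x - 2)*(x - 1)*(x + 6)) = x^2 - 3*x + 2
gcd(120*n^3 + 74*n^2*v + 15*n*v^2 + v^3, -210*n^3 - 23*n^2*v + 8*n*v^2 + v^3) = 6*n + v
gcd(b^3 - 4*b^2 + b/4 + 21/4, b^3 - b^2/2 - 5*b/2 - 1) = b + 1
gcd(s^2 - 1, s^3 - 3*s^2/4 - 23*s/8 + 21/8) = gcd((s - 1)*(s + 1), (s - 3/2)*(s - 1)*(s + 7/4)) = s - 1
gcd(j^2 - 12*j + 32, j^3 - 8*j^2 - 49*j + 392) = j - 8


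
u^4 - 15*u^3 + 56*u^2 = u^2*(u - 8)*(u - 7)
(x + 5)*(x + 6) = x^2 + 11*x + 30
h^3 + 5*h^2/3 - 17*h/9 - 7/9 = (h - 1)*(h + 1/3)*(h + 7/3)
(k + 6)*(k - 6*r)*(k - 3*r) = k^3 - 9*k^2*r + 6*k^2 + 18*k*r^2 - 54*k*r + 108*r^2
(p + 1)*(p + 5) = p^2 + 6*p + 5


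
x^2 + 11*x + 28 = (x + 4)*(x + 7)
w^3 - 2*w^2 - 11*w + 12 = (w - 4)*(w - 1)*(w + 3)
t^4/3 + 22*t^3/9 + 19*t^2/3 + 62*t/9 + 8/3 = (t/3 + 1)*(t + 1)*(t + 4/3)*(t + 2)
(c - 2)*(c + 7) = c^2 + 5*c - 14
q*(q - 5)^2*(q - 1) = q^4 - 11*q^3 + 35*q^2 - 25*q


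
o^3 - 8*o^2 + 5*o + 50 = (o - 5)^2*(o + 2)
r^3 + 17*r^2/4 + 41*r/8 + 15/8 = (r + 3/4)*(r + 1)*(r + 5/2)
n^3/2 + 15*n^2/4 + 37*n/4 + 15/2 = (n/2 + 1)*(n + 5/2)*(n + 3)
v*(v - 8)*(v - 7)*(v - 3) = v^4 - 18*v^3 + 101*v^2 - 168*v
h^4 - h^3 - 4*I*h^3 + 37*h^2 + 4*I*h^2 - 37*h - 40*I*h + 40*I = (h - 8*I)*(h + 5*I)*(-I*h + I)*(I*h + 1)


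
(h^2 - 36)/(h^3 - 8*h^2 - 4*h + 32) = (h^2 - 36)/(h^3 - 8*h^2 - 4*h + 32)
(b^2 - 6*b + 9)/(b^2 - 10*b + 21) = (b - 3)/(b - 7)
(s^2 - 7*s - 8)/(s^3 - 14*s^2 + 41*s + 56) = 1/(s - 7)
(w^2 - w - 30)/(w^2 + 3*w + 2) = (w^2 - w - 30)/(w^2 + 3*w + 2)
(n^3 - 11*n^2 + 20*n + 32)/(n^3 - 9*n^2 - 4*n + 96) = (n + 1)/(n + 3)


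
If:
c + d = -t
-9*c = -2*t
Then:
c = 2*t/9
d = -11*t/9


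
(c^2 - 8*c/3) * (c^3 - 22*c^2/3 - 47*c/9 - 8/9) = c^5 - 10*c^4 + 43*c^3/3 + 352*c^2/27 + 64*c/27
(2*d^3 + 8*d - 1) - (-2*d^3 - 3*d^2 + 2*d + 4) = 4*d^3 + 3*d^2 + 6*d - 5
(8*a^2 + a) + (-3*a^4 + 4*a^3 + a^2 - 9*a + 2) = -3*a^4 + 4*a^3 + 9*a^2 - 8*a + 2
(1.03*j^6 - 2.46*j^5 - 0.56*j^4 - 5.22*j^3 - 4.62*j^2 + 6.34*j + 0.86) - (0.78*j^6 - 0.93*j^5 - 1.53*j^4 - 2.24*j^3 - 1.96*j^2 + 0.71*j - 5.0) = 0.25*j^6 - 1.53*j^5 + 0.97*j^4 - 2.98*j^3 - 2.66*j^2 + 5.63*j + 5.86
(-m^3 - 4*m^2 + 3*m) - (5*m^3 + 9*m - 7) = -6*m^3 - 4*m^2 - 6*m + 7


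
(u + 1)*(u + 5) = u^2 + 6*u + 5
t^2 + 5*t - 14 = (t - 2)*(t + 7)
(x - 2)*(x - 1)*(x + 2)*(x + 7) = x^4 + 6*x^3 - 11*x^2 - 24*x + 28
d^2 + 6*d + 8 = (d + 2)*(d + 4)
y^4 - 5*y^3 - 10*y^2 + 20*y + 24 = (y - 6)*(y - 2)*(y + 1)*(y + 2)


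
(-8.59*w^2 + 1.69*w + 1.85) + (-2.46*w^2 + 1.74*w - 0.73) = -11.05*w^2 + 3.43*w + 1.12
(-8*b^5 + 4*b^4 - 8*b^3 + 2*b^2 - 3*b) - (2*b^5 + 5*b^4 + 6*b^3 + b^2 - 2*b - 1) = -10*b^5 - b^4 - 14*b^3 + b^2 - b + 1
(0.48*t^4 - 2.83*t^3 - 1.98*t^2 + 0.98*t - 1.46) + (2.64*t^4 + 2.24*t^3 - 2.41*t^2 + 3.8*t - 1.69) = 3.12*t^4 - 0.59*t^3 - 4.39*t^2 + 4.78*t - 3.15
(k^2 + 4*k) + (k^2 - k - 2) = 2*k^2 + 3*k - 2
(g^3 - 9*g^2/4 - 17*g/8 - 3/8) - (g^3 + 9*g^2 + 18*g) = -45*g^2/4 - 161*g/8 - 3/8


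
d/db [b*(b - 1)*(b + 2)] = 3*b^2 + 2*b - 2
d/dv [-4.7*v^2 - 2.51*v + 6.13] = -9.4*v - 2.51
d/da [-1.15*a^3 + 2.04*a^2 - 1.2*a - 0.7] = -3.45*a^2 + 4.08*a - 1.2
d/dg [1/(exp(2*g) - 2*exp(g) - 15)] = 2*(1 - exp(g))*exp(g)/(-exp(2*g) + 2*exp(g) + 15)^2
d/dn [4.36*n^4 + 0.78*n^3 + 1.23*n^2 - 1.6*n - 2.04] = 17.44*n^3 + 2.34*n^2 + 2.46*n - 1.6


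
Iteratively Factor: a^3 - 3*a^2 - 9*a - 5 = (a + 1)*(a^2 - 4*a - 5) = (a + 1)^2*(a - 5)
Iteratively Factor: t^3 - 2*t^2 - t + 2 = (t + 1)*(t^2 - 3*t + 2) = (t - 2)*(t + 1)*(t - 1)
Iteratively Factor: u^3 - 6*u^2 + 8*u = (u - 4)*(u^2 - 2*u) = u*(u - 4)*(u - 2)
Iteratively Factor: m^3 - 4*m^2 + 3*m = (m)*(m^2 - 4*m + 3) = m*(m - 3)*(m - 1)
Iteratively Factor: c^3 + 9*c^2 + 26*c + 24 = (c + 4)*(c^2 + 5*c + 6) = (c + 2)*(c + 4)*(c + 3)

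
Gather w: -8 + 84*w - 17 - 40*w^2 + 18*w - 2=-40*w^2 + 102*w - 27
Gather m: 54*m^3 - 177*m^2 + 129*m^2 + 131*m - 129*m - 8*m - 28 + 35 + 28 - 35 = 54*m^3 - 48*m^2 - 6*m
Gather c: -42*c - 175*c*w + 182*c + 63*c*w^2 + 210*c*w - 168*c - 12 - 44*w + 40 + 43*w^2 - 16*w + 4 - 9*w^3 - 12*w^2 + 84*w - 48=c*(63*w^2 + 35*w - 28) - 9*w^3 + 31*w^2 + 24*w - 16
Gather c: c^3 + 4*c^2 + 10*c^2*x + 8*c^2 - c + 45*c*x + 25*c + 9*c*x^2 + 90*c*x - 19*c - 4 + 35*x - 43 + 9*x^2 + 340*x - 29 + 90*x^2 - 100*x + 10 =c^3 + c^2*(10*x + 12) + c*(9*x^2 + 135*x + 5) + 99*x^2 + 275*x - 66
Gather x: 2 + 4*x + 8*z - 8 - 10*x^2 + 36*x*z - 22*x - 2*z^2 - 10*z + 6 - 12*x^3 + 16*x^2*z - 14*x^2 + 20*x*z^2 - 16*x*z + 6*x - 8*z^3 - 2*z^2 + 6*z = -12*x^3 + x^2*(16*z - 24) + x*(20*z^2 + 20*z - 12) - 8*z^3 - 4*z^2 + 4*z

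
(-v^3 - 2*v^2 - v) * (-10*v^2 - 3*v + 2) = 10*v^5 + 23*v^4 + 14*v^3 - v^2 - 2*v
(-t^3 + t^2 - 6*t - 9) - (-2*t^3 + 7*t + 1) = t^3 + t^2 - 13*t - 10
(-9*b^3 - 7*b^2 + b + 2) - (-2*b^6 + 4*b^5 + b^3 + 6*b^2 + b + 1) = 2*b^6 - 4*b^5 - 10*b^3 - 13*b^2 + 1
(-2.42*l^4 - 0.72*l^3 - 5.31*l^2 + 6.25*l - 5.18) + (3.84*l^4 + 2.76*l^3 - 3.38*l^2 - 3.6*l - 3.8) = 1.42*l^4 + 2.04*l^3 - 8.69*l^2 + 2.65*l - 8.98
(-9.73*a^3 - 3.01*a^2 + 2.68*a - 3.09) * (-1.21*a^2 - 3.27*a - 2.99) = 11.7733*a^5 + 35.4592*a^4 + 35.6926*a^3 + 3.9752*a^2 + 2.0911*a + 9.2391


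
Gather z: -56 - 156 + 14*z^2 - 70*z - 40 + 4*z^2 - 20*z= 18*z^2 - 90*z - 252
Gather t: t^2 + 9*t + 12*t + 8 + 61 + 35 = t^2 + 21*t + 104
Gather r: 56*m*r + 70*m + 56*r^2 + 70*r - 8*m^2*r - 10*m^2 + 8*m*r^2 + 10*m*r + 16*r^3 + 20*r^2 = -10*m^2 + 70*m + 16*r^3 + r^2*(8*m + 76) + r*(-8*m^2 + 66*m + 70)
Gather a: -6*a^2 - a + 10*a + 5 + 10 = -6*a^2 + 9*a + 15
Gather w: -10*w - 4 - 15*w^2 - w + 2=-15*w^2 - 11*w - 2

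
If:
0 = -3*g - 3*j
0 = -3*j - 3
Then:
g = 1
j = -1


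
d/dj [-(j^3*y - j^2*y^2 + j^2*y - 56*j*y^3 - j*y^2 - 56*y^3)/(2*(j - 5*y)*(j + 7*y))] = y*(-j^2 + 10*j*y - 40*y^2 - 3*y)/(2*(j^2 - 10*j*y + 25*y^2))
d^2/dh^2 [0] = 0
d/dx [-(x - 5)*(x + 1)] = 4 - 2*x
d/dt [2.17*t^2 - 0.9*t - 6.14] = 4.34*t - 0.9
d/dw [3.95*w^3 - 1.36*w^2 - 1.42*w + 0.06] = 11.85*w^2 - 2.72*w - 1.42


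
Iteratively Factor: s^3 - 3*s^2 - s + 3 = (s - 1)*(s^2 - 2*s - 3) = (s - 1)*(s + 1)*(s - 3)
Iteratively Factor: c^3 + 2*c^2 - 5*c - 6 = (c + 3)*(c^2 - c - 2) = (c - 2)*(c + 3)*(c + 1)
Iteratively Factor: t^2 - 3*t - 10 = (t + 2)*(t - 5)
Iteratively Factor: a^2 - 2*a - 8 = (a + 2)*(a - 4)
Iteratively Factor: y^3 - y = (y)*(y^2 - 1) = y*(y - 1)*(y + 1)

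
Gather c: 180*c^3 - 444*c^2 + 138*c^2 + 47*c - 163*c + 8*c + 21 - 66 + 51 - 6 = 180*c^3 - 306*c^2 - 108*c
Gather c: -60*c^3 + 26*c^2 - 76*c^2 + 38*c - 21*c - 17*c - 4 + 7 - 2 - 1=-60*c^3 - 50*c^2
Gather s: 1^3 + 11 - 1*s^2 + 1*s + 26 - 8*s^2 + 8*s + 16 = -9*s^2 + 9*s + 54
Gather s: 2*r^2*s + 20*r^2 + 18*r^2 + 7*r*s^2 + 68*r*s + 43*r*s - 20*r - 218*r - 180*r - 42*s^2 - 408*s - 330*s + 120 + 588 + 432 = 38*r^2 - 418*r + s^2*(7*r - 42) + s*(2*r^2 + 111*r - 738) + 1140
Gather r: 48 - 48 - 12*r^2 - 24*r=-12*r^2 - 24*r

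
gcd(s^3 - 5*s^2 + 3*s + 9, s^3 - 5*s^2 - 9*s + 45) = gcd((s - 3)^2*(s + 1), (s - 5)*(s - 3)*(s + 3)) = s - 3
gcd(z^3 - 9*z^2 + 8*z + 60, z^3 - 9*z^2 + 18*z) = z - 6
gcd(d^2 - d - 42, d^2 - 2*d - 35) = d - 7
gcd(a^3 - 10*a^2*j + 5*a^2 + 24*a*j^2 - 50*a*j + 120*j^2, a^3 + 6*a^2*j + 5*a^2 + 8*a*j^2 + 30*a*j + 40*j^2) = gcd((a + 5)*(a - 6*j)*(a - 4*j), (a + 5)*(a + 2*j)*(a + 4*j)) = a + 5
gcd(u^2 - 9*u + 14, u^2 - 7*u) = u - 7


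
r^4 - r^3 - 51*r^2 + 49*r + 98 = (r - 7)*(r - 2)*(r + 1)*(r + 7)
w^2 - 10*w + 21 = (w - 7)*(w - 3)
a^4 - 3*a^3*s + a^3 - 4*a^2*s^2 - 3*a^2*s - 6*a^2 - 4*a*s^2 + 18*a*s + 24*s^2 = (a - 2)*(a + 3)*(a - 4*s)*(a + s)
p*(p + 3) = p^2 + 3*p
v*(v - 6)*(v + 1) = v^3 - 5*v^2 - 6*v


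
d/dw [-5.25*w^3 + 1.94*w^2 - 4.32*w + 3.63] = -15.75*w^2 + 3.88*w - 4.32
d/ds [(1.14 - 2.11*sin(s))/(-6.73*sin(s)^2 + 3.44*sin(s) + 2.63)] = (-14.2003*sin(s)^2 + 15.3444*sin(s) - 9.4709)*cos(s)/(45.2929*sin(s)^4 - 46.3024*sin(s)^3 - 23.5662*sin(s)^2 + 18.0944*sin(s) + 6.9169)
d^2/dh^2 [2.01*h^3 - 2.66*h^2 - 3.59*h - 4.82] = 12.06*h - 5.32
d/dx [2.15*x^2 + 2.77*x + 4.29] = 4.3*x + 2.77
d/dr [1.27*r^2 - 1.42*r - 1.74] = 2.54*r - 1.42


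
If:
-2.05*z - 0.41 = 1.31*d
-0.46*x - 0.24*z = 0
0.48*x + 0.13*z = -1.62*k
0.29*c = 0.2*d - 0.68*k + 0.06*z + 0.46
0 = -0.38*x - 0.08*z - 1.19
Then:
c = -9.16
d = -16.06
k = 0.75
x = -5.25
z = 10.06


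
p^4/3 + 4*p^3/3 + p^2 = p^2*(p/3 + 1)*(p + 1)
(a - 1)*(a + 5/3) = a^2 + 2*a/3 - 5/3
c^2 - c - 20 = (c - 5)*(c + 4)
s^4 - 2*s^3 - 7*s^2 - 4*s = s*(s - 4)*(s + 1)^2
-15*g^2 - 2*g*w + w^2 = (-5*g + w)*(3*g + w)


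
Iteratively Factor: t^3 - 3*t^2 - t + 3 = (t - 1)*(t^2 - 2*t - 3) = (t - 3)*(t - 1)*(t + 1)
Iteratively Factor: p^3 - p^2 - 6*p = (p - 3)*(p^2 + 2*p) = p*(p - 3)*(p + 2)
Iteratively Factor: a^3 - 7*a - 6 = (a - 3)*(a^2 + 3*a + 2) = (a - 3)*(a + 1)*(a + 2)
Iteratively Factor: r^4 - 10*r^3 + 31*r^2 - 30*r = (r - 2)*(r^3 - 8*r^2 + 15*r) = (r - 5)*(r - 2)*(r^2 - 3*r) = (r - 5)*(r - 3)*(r - 2)*(r)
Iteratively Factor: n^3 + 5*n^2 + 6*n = (n + 3)*(n^2 + 2*n) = n*(n + 3)*(n + 2)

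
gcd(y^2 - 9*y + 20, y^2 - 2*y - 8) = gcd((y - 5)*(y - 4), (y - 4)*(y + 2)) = y - 4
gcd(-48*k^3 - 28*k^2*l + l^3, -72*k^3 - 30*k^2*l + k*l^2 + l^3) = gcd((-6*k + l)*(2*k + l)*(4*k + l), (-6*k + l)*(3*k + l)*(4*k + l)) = 24*k^2 + 2*k*l - l^2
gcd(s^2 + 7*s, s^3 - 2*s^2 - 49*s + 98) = s + 7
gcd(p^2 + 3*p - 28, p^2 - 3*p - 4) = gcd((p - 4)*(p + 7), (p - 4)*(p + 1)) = p - 4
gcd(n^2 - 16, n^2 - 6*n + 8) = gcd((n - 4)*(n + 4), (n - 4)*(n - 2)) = n - 4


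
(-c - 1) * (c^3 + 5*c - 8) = -c^4 - c^3 - 5*c^2 + 3*c + 8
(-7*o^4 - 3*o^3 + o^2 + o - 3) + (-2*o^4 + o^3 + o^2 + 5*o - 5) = -9*o^4 - 2*o^3 + 2*o^2 + 6*o - 8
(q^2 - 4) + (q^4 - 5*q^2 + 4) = q^4 - 4*q^2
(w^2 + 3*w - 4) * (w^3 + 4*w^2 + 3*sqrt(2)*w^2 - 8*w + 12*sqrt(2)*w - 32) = w^5 + 3*sqrt(2)*w^4 + 7*w^4 + 21*sqrt(2)*w^3 - 72*w^2 + 24*sqrt(2)*w^2 - 48*sqrt(2)*w - 64*w + 128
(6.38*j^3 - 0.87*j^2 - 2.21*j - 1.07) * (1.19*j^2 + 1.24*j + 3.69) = 7.5922*j^5 + 6.8759*j^4 + 19.8335*j^3 - 7.224*j^2 - 9.4817*j - 3.9483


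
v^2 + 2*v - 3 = (v - 1)*(v + 3)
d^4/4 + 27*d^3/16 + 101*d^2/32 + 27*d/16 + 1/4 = (d/4 + 1/2)*(d + 1/4)*(d + 1/2)*(d + 4)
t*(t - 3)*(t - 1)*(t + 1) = t^4 - 3*t^3 - t^2 + 3*t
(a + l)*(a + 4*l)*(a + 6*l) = a^3 + 11*a^2*l + 34*a*l^2 + 24*l^3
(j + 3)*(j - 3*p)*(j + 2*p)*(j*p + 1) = j^4*p - j^3*p^2 + 3*j^3*p + j^3 - 6*j^2*p^3 - 3*j^2*p^2 - j^2*p + 3*j^2 - 18*j*p^3 - 6*j*p^2 - 3*j*p - 18*p^2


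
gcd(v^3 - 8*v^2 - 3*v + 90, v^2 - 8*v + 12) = v - 6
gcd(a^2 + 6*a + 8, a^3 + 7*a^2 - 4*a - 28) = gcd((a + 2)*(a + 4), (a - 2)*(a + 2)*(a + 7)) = a + 2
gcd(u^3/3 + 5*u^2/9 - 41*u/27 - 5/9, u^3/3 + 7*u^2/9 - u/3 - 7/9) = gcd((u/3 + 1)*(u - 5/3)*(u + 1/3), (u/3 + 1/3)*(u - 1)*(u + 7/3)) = 1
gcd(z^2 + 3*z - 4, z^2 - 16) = z + 4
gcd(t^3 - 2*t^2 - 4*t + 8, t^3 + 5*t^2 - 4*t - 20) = t^2 - 4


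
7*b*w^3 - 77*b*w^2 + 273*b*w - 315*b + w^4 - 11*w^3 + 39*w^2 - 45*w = (7*b + w)*(w - 5)*(w - 3)^2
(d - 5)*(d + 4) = d^2 - d - 20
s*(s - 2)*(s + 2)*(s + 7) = s^4 + 7*s^3 - 4*s^2 - 28*s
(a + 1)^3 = a^3 + 3*a^2 + 3*a + 1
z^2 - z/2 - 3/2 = (z - 3/2)*(z + 1)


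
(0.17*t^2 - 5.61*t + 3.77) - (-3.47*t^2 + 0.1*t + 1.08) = 3.64*t^2 - 5.71*t + 2.69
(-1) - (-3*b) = 3*b - 1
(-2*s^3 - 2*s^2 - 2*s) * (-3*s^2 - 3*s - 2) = 6*s^5 + 12*s^4 + 16*s^3 + 10*s^2 + 4*s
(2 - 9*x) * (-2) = 18*x - 4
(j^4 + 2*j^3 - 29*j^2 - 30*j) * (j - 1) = j^5 + j^4 - 31*j^3 - j^2 + 30*j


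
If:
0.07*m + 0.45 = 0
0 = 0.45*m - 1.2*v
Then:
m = -6.43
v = -2.41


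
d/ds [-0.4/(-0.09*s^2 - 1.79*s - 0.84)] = (-0.072*s - 0.716)/(0.09*s^2 + 1.79*s + 0.84)^2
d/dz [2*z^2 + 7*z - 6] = 4*z + 7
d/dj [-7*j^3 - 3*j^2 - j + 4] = -21*j^2 - 6*j - 1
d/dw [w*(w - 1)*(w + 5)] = 3*w^2 + 8*w - 5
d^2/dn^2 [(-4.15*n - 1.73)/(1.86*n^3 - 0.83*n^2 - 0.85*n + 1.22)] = (-86.14404*n^5 - 33.380676*n^4 + 23.892214*n^3 + 122.266158*n^2 - 8.982534*n - 14.610546)/(6.434856*n^9 - 8.614404*n^8 - 4.977918*n^7 + 19.963729*n^6 - 9.025761*n^5 - 10.850571*n^4 + 12.855407*n^3 - 1.061766*n^2 - 3.79542*n + 1.815848)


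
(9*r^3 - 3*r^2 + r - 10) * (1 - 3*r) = -27*r^4 + 18*r^3 - 6*r^2 + 31*r - 10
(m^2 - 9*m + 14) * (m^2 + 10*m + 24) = m^4 + m^3 - 52*m^2 - 76*m + 336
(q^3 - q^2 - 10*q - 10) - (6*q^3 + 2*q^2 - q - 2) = -5*q^3 - 3*q^2 - 9*q - 8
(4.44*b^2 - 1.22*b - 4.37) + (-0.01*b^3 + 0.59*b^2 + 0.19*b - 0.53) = -0.01*b^3 + 5.03*b^2 - 1.03*b - 4.9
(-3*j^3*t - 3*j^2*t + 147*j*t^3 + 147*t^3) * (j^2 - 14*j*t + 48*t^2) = -3*j^5*t + 42*j^4*t^2 - 3*j^4*t + 3*j^3*t^3 + 42*j^3*t^2 - 2058*j^2*t^4 + 3*j^2*t^3 + 7056*j*t^5 - 2058*j*t^4 + 7056*t^5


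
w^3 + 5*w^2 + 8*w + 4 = (w + 1)*(w + 2)^2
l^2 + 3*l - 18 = (l - 3)*(l + 6)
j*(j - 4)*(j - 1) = j^3 - 5*j^2 + 4*j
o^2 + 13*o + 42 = (o + 6)*(o + 7)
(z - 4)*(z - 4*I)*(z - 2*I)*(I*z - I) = I*z^4 + 6*z^3 - 5*I*z^3 - 30*z^2 - 4*I*z^2 + 24*z + 40*I*z - 32*I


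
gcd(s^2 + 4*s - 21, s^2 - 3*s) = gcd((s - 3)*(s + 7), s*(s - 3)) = s - 3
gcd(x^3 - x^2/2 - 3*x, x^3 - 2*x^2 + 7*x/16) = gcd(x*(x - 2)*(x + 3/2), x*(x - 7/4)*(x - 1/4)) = x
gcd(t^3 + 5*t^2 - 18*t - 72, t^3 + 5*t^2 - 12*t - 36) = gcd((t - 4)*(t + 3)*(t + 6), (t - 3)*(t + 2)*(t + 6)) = t + 6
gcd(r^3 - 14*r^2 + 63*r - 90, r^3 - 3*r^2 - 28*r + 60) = r - 6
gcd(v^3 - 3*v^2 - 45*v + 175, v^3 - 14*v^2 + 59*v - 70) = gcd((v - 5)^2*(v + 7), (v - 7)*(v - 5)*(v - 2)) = v - 5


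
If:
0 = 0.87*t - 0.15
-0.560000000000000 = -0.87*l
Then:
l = 0.64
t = 0.17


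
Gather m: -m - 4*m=-5*m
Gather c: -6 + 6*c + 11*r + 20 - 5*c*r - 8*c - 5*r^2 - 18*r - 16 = c*(-5*r - 2) - 5*r^2 - 7*r - 2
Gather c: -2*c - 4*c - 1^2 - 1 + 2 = -6*c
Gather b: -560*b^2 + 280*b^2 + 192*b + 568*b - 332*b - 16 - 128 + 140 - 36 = -280*b^2 + 428*b - 40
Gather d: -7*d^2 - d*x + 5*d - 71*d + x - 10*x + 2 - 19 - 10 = -7*d^2 + d*(-x - 66) - 9*x - 27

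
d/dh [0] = 0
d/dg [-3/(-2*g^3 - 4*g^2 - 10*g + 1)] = 6*(-3*g^2 - 4*g - 5)/(2*g^3 + 4*g^2 + 10*g - 1)^2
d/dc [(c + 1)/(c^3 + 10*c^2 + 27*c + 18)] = (-2*c - 9)/(c^4 + 18*c^3 + 117*c^2 + 324*c + 324)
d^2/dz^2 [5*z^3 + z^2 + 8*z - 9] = 30*z + 2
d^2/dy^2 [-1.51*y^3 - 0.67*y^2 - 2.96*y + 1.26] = -9.06*y - 1.34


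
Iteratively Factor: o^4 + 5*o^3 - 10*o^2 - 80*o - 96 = (o + 2)*(o^3 + 3*o^2 - 16*o - 48) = (o + 2)*(o + 3)*(o^2 - 16) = (o + 2)*(o + 3)*(o + 4)*(o - 4)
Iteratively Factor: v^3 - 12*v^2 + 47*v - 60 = (v - 5)*(v^2 - 7*v + 12) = (v - 5)*(v - 3)*(v - 4)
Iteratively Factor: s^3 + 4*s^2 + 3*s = (s + 3)*(s^2 + s) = s*(s + 3)*(s + 1)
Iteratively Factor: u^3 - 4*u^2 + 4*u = (u - 2)*(u^2 - 2*u) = u*(u - 2)*(u - 2)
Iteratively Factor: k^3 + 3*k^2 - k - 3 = (k - 1)*(k^2 + 4*k + 3) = (k - 1)*(k + 3)*(k + 1)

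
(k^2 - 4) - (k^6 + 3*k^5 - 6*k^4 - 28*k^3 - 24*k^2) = -k^6 - 3*k^5 + 6*k^4 + 28*k^3 + 25*k^2 - 4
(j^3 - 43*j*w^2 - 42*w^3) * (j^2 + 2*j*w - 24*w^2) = j^5 + 2*j^4*w - 67*j^3*w^2 - 128*j^2*w^3 + 948*j*w^4 + 1008*w^5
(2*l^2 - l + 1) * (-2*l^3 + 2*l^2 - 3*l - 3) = -4*l^5 + 6*l^4 - 10*l^3 - l^2 - 3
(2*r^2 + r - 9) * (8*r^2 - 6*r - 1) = 16*r^4 - 4*r^3 - 80*r^2 + 53*r + 9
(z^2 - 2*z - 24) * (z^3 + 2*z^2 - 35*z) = z^5 - 63*z^3 + 22*z^2 + 840*z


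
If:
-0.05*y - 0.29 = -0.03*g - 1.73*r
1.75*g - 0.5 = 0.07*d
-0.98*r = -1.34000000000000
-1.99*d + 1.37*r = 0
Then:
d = 0.94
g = 0.32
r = 1.37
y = 41.70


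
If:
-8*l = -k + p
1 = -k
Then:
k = -1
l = -p/8 - 1/8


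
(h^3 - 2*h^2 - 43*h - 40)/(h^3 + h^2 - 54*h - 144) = (h^2 + 6*h + 5)/(h^2 + 9*h + 18)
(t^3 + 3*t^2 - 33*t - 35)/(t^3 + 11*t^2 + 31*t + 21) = (t - 5)/(t + 3)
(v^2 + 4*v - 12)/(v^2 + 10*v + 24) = (v - 2)/(v + 4)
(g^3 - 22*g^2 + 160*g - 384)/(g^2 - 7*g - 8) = (g^2 - 14*g + 48)/(g + 1)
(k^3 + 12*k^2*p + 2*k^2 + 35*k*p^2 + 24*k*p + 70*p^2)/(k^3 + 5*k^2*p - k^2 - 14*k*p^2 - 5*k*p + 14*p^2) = (-k^2 - 5*k*p - 2*k - 10*p)/(-k^2 + 2*k*p + k - 2*p)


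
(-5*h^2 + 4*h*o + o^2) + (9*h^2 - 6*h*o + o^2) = 4*h^2 - 2*h*o + 2*o^2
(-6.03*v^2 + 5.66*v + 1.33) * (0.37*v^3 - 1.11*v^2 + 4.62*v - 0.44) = -2.2311*v^5 + 8.7875*v^4 - 33.6491*v^3 + 27.3261*v^2 + 3.6542*v - 0.5852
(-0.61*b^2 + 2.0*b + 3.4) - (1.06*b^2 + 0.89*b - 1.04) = -1.67*b^2 + 1.11*b + 4.44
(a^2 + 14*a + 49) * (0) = 0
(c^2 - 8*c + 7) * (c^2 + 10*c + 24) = c^4 + 2*c^3 - 49*c^2 - 122*c + 168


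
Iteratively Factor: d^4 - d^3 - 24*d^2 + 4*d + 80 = (d - 5)*(d^3 + 4*d^2 - 4*d - 16) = (d - 5)*(d + 4)*(d^2 - 4) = (d - 5)*(d - 2)*(d + 4)*(d + 2)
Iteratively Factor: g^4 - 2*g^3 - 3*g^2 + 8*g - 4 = (g + 2)*(g^3 - 4*g^2 + 5*g - 2) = (g - 1)*(g + 2)*(g^2 - 3*g + 2) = (g - 2)*(g - 1)*(g + 2)*(g - 1)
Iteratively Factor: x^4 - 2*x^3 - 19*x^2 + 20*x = (x + 4)*(x^3 - 6*x^2 + 5*x) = x*(x + 4)*(x^2 - 6*x + 5) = x*(x - 1)*(x + 4)*(x - 5)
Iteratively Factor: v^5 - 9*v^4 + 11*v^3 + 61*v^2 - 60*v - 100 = (v - 5)*(v^4 - 4*v^3 - 9*v^2 + 16*v + 20) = (v - 5)*(v + 1)*(v^3 - 5*v^2 - 4*v + 20) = (v - 5)^2*(v + 1)*(v^2 - 4) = (v - 5)^2*(v + 1)*(v + 2)*(v - 2)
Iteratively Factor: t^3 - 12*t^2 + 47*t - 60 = (t - 5)*(t^2 - 7*t + 12) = (t - 5)*(t - 3)*(t - 4)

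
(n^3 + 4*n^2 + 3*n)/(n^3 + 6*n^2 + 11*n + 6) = n/(n + 2)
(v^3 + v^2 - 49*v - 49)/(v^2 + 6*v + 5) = (v^2 - 49)/(v + 5)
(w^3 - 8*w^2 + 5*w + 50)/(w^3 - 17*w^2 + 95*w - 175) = (w + 2)/(w - 7)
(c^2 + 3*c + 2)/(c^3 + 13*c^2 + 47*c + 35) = (c + 2)/(c^2 + 12*c + 35)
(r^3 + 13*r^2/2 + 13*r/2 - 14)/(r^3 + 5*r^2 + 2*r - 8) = (r + 7/2)/(r + 2)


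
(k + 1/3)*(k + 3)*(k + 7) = k^3 + 31*k^2/3 + 73*k/3 + 7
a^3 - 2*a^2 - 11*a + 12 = (a - 4)*(a - 1)*(a + 3)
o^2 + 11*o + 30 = (o + 5)*(o + 6)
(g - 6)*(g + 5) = g^2 - g - 30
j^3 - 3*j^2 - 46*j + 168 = (j - 6)*(j - 4)*(j + 7)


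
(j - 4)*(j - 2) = j^2 - 6*j + 8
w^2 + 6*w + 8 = (w + 2)*(w + 4)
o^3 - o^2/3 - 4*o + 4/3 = (o - 2)*(o - 1/3)*(o + 2)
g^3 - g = g*(g - 1)*(g + 1)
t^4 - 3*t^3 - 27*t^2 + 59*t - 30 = (t - 6)*(t - 1)^2*(t + 5)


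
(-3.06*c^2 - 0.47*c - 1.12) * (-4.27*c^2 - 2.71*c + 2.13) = 13.0662*c^4 + 10.2995*c^3 - 0.4617*c^2 + 2.0341*c - 2.3856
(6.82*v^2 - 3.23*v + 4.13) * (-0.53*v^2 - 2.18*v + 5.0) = -3.6146*v^4 - 13.1557*v^3 + 38.9525*v^2 - 25.1534*v + 20.65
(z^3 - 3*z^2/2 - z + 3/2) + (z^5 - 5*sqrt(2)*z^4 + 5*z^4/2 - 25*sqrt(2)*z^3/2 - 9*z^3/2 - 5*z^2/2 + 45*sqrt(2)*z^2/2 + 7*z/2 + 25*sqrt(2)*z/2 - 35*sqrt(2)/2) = z^5 - 5*sqrt(2)*z^4 + 5*z^4/2 - 25*sqrt(2)*z^3/2 - 7*z^3/2 - 4*z^2 + 45*sqrt(2)*z^2/2 + 5*z/2 + 25*sqrt(2)*z/2 - 35*sqrt(2)/2 + 3/2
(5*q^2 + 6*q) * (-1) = -5*q^2 - 6*q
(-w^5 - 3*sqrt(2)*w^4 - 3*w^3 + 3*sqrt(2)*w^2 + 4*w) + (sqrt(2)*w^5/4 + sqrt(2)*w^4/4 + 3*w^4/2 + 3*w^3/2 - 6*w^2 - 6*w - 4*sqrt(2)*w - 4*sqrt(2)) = -w^5 + sqrt(2)*w^5/4 - 11*sqrt(2)*w^4/4 + 3*w^4/2 - 3*w^3/2 - 6*w^2 + 3*sqrt(2)*w^2 - 4*sqrt(2)*w - 2*w - 4*sqrt(2)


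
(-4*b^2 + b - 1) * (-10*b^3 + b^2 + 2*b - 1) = 40*b^5 - 14*b^4 + 3*b^3 + 5*b^2 - 3*b + 1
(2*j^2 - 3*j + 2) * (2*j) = 4*j^3 - 6*j^2 + 4*j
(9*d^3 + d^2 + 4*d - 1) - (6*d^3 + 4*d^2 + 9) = 3*d^3 - 3*d^2 + 4*d - 10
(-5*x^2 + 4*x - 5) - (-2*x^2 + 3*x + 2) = -3*x^2 + x - 7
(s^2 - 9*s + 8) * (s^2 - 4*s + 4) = s^4 - 13*s^3 + 48*s^2 - 68*s + 32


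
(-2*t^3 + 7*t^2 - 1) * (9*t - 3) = -18*t^4 + 69*t^3 - 21*t^2 - 9*t + 3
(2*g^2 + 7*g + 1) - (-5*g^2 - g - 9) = 7*g^2 + 8*g + 10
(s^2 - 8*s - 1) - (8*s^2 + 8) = -7*s^2 - 8*s - 9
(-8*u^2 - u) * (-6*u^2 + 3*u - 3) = 48*u^4 - 18*u^3 + 21*u^2 + 3*u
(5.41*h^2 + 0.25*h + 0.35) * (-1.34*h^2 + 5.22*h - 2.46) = -7.2494*h^4 + 27.9052*h^3 - 12.4726*h^2 + 1.212*h - 0.861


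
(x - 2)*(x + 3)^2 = x^3 + 4*x^2 - 3*x - 18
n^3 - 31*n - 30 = (n - 6)*(n + 1)*(n + 5)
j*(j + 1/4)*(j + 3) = j^3 + 13*j^2/4 + 3*j/4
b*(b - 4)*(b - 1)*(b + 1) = b^4 - 4*b^3 - b^2 + 4*b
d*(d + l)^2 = d^3 + 2*d^2*l + d*l^2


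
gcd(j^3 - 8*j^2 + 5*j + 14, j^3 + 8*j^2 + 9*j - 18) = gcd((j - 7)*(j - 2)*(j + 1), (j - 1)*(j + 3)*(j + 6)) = 1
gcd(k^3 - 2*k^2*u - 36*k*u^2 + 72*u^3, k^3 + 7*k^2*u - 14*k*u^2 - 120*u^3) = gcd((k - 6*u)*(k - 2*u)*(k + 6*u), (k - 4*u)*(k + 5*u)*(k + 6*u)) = k + 6*u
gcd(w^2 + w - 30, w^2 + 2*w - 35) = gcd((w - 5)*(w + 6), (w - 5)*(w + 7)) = w - 5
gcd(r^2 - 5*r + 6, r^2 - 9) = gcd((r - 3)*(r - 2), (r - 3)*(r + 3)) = r - 3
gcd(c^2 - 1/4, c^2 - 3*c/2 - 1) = c + 1/2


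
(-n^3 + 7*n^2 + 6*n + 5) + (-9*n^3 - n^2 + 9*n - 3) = -10*n^3 + 6*n^2 + 15*n + 2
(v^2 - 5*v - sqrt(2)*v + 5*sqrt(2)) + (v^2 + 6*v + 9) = 2*v^2 - sqrt(2)*v + v + 5*sqrt(2) + 9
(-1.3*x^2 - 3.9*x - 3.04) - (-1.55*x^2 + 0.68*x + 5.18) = 0.25*x^2 - 4.58*x - 8.22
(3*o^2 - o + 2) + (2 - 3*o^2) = 4 - o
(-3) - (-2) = -1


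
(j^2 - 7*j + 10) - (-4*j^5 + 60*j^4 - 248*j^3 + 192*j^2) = 4*j^5 - 60*j^4 + 248*j^3 - 191*j^2 - 7*j + 10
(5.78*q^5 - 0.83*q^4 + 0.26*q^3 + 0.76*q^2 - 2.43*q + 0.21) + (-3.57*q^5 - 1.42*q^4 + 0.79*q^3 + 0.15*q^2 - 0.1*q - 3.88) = 2.21*q^5 - 2.25*q^4 + 1.05*q^3 + 0.91*q^2 - 2.53*q - 3.67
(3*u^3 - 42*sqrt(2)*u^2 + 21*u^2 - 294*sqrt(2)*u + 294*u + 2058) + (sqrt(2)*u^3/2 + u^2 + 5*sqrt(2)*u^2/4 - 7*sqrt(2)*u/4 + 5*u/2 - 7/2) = sqrt(2)*u^3/2 + 3*u^3 - 163*sqrt(2)*u^2/4 + 22*u^2 - 1183*sqrt(2)*u/4 + 593*u/2 + 4109/2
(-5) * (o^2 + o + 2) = -5*o^2 - 5*o - 10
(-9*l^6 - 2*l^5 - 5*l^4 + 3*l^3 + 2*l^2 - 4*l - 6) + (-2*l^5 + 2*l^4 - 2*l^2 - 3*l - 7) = -9*l^6 - 4*l^5 - 3*l^4 + 3*l^3 - 7*l - 13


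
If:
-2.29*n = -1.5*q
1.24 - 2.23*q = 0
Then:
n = 0.36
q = 0.56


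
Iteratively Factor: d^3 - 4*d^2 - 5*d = (d - 5)*(d^2 + d) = d*(d - 5)*(d + 1)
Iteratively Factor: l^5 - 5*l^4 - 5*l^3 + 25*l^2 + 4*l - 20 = (l - 2)*(l^4 - 3*l^3 - 11*l^2 + 3*l + 10) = (l - 5)*(l - 2)*(l^3 + 2*l^2 - l - 2) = (l - 5)*(l - 2)*(l + 1)*(l^2 + l - 2) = (l - 5)*(l - 2)*(l - 1)*(l + 1)*(l + 2)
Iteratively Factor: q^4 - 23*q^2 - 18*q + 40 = (q - 5)*(q^3 + 5*q^2 + 2*q - 8) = (q - 5)*(q + 2)*(q^2 + 3*q - 4) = (q - 5)*(q - 1)*(q + 2)*(q + 4)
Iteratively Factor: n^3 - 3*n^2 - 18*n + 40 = (n - 5)*(n^2 + 2*n - 8) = (n - 5)*(n + 4)*(n - 2)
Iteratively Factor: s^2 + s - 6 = (s + 3)*(s - 2)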